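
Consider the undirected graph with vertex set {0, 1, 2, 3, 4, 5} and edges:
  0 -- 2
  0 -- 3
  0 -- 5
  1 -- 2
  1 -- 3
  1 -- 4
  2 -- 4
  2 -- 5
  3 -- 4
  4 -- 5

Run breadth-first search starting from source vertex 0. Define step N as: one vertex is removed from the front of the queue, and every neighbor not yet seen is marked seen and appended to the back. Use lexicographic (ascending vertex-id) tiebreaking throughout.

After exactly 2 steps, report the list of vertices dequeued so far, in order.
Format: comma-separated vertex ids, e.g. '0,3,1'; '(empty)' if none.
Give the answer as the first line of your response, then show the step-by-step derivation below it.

0,2

step 1: dequeue 0; queue=[2,3,5]; order=0
step 2: dequeue 2; queue=[3,5,1,4]; order=0,2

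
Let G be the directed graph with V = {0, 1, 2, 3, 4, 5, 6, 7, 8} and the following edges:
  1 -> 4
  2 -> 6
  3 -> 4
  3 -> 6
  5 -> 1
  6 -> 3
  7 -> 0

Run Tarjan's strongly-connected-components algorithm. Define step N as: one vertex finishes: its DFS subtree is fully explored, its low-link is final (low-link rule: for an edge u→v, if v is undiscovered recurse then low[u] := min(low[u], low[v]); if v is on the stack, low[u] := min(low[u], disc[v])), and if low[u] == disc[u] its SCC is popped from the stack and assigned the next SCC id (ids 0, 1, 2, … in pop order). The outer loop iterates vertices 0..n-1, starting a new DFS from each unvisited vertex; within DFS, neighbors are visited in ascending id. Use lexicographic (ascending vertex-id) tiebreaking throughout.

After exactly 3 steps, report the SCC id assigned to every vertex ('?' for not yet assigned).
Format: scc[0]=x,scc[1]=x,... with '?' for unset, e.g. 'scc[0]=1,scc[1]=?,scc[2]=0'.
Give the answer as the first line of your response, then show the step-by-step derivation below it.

scc[0]=0,scc[1]=2,scc[2]=?,scc[3]=?,scc[4]=1,scc[5]=?,scc[6]=?,scc[7]=?,scc[8]=?

step 1: low=(low[0]=0,low[1]=?,low[2]=?,low[3]=?,low[4]=?,low[5]=?,low[6]=?,low[7]=?,low[8]=?); scc=(scc[0]=0,scc[1]=?,scc[2]=?,scc[3]=?,scc[4]=?,scc[5]=?,scc[6]=?,scc[7]=?,scc[8]=?)
step 2: low=(low[0]=0,low[1]=1,low[2]=?,low[3]=?,low[4]=2,low[5]=?,low[6]=?,low[7]=?,low[8]=?); scc=(scc[0]=0,scc[1]=?,scc[2]=?,scc[3]=?,scc[4]=1,scc[5]=?,scc[6]=?,scc[7]=?,scc[8]=?)
step 3: low=(low[0]=0,low[1]=1,low[2]=?,low[3]=?,low[4]=2,low[5]=?,low[6]=?,low[7]=?,low[8]=?); scc=(scc[0]=0,scc[1]=2,scc[2]=?,scc[3]=?,scc[4]=1,scc[5]=?,scc[6]=?,scc[7]=?,scc[8]=?)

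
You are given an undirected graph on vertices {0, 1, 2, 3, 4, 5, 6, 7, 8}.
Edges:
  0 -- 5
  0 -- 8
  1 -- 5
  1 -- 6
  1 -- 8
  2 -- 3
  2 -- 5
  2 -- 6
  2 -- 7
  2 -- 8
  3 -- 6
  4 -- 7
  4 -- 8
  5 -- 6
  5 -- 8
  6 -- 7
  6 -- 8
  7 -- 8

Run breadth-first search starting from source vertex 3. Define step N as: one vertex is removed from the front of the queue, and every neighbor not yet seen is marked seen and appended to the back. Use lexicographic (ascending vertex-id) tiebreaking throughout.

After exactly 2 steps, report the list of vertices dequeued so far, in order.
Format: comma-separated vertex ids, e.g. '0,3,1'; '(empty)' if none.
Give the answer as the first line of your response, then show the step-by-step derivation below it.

3,2

step 1: dequeue 3; queue=[2,6]; order=3
step 2: dequeue 2; queue=[6,5,7,8]; order=3,2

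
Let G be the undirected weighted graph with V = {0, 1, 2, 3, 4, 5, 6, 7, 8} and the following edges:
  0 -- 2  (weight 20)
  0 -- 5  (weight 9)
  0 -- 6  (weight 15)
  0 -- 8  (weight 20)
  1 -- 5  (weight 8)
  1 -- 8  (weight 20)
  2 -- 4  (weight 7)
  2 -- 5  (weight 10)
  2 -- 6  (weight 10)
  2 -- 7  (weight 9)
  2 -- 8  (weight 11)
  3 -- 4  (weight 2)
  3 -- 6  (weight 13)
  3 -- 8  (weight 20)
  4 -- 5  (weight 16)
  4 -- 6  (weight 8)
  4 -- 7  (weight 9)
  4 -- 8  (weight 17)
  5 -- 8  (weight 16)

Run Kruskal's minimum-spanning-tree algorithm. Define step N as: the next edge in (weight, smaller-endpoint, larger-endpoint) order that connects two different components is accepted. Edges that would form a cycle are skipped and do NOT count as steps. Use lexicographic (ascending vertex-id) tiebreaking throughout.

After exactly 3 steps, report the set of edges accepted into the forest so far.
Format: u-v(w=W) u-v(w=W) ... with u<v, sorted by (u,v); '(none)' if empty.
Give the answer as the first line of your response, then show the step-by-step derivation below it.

1-5(w=8) 2-4(w=7) 3-4(w=2)

step 1: add edge 3-4 (w=2); MST = {3-4(w=2)}
step 2: add edge 2-4 (w=7); MST = {2-4(w=7) 3-4(w=2)}
step 3: add edge 1-5 (w=8); MST = {1-5(w=8) 2-4(w=7) 3-4(w=2)}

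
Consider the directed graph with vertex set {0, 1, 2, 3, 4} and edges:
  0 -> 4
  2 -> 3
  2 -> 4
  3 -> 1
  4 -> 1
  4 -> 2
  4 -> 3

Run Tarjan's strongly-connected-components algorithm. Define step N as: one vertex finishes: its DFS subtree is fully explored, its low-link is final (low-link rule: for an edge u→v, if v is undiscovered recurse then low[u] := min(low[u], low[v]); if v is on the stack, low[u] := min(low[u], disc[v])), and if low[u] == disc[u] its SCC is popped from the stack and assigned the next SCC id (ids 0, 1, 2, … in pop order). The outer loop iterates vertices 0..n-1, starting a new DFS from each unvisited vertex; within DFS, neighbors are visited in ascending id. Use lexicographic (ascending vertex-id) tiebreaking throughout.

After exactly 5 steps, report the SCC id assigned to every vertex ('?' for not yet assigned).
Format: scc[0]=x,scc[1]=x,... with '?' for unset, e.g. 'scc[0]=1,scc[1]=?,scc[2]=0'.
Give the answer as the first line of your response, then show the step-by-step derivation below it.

scc[0]=3,scc[1]=0,scc[2]=2,scc[3]=1,scc[4]=2

step 1: low=(low[0]=0,low[1]=2,low[2]=?,low[3]=?,low[4]=1); scc=(scc[0]=?,scc[1]=0,scc[2]=?,scc[3]=?,scc[4]=?)
step 2: low=(low[0]=0,low[1]=2,low[2]=3,low[3]=4,low[4]=1); scc=(scc[0]=?,scc[1]=0,scc[2]=?,scc[3]=1,scc[4]=?)
step 3: low=(low[0]=0,low[1]=2,low[2]=1,low[3]=4,low[4]=1); scc=(scc[0]=?,scc[1]=0,scc[2]=?,scc[3]=1,scc[4]=?)
step 4: low=(low[0]=0,low[1]=2,low[2]=1,low[3]=4,low[4]=1); scc=(scc[0]=?,scc[1]=0,scc[2]=2,scc[3]=1,scc[4]=2)
step 5: low=(low[0]=0,low[1]=2,low[2]=1,low[3]=4,low[4]=1); scc=(scc[0]=3,scc[1]=0,scc[2]=2,scc[3]=1,scc[4]=2)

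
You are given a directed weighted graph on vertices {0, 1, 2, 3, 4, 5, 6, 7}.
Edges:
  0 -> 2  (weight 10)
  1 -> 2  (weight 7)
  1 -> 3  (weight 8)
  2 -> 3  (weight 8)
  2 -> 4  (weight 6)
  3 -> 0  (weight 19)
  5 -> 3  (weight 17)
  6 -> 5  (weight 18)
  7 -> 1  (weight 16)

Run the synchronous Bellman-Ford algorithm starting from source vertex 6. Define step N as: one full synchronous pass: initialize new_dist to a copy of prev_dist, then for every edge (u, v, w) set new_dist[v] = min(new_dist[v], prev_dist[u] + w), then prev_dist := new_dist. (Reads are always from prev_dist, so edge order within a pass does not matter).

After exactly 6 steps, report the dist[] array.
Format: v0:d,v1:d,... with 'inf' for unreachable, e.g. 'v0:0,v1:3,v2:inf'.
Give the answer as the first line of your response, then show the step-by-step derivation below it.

v0:54,v1:inf,v2:64,v3:35,v4:70,v5:18,v6:0,v7:inf

step 1: dist = v0:inf,v1:inf,v2:inf,v3:inf,v4:inf,v5:18,v6:0,v7:inf
step 2: dist = v0:inf,v1:inf,v2:inf,v3:35,v4:inf,v5:18,v6:0,v7:inf
step 3: dist = v0:54,v1:inf,v2:inf,v3:35,v4:inf,v5:18,v6:0,v7:inf
step 4: dist = v0:54,v1:inf,v2:64,v3:35,v4:inf,v5:18,v6:0,v7:inf
step 5: dist = v0:54,v1:inf,v2:64,v3:35,v4:70,v5:18,v6:0,v7:inf
step 6: dist = v0:54,v1:inf,v2:64,v3:35,v4:70,v5:18,v6:0,v7:inf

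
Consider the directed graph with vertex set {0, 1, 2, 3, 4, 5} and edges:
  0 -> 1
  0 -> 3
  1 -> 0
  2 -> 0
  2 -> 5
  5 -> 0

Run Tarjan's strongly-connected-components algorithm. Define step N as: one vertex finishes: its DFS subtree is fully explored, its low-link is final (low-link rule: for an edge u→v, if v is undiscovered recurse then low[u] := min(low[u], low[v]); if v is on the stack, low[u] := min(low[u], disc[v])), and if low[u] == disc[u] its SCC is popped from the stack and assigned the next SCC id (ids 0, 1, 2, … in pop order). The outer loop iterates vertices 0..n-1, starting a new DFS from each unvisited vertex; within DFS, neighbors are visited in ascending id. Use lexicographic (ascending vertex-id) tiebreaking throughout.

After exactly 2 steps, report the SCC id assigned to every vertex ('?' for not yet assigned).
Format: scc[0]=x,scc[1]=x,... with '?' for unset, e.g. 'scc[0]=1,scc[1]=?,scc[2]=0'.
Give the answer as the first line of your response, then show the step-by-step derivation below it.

scc[0]=?,scc[1]=?,scc[2]=?,scc[3]=0,scc[4]=?,scc[5]=?

step 1: low=(low[0]=0,low[1]=0,low[2]=?,low[3]=?,low[4]=?,low[5]=?); scc=(scc[0]=?,scc[1]=?,scc[2]=?,scc[3]=?,scc[4]=?,scc[5]=?)
step 2: low=(low[0]=0,low[1]=0,low[2]=?,low[3]=2,low[4]=?,low[5]=?); scc=(scc[0]=?,scc[1]=?,scc[2]=?,scc[3]=0,scc[4]=?,scc[5]=?)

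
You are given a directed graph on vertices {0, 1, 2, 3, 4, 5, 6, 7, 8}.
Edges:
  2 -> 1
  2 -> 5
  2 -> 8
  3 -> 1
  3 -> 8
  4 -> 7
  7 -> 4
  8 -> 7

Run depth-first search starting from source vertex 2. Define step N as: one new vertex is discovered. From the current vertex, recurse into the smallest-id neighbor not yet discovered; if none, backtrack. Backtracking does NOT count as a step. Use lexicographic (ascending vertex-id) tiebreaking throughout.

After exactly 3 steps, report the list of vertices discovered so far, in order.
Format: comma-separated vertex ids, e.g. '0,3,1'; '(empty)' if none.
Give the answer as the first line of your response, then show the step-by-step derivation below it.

2,1,5

step 1: discover 2; path=2; order=2
step 2: discover 1; path=2>1; order=2,1
step 3: discover 5; path=2>5; order=2,1,5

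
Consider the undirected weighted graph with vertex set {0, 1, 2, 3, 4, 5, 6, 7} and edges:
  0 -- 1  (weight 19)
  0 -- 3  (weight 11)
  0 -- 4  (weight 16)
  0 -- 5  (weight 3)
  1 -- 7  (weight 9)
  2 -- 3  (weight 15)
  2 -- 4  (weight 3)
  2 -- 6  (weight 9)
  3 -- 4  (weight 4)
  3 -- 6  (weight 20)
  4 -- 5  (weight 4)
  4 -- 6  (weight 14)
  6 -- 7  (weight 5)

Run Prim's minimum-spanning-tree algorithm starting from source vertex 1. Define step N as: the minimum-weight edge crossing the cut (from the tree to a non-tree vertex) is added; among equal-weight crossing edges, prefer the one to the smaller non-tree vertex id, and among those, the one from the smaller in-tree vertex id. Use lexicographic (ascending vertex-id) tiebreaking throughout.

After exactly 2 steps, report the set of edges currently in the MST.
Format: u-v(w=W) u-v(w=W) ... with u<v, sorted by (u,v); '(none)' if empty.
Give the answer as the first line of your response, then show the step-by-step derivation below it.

1-7(w=9) 6-7(w=5)

step 1: add edge 1-7 (w=9); MST = {1-7(w=9)}
step 2: add edge 6-7 (w=5); MST = {1-7(w=9) 6-7(w=5)}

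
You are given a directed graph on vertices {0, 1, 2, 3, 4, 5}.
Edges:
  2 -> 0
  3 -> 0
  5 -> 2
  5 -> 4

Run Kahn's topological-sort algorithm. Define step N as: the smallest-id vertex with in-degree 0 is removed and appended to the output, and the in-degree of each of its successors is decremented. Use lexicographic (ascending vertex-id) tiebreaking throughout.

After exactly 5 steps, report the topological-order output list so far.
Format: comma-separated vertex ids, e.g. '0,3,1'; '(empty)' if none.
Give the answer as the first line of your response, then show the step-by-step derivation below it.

1,3,5,2,0

step 1: output 1; order=[1]; indeg=(2,0,1,0,1,0)
step 2: output 3; order=[1,3]; indeg=(1,0,1,0,1,0)
step 3: output 5; order=[1,3,5]; indeg=(1,0,0,0,0,0)
step 4: output 2; order=[1,3,5,2]; indeg=(0,0,0,0,0,0)
step 5: output 0; order=[1,3,5,2,0]; indeg=(0,0,0,0,0,0)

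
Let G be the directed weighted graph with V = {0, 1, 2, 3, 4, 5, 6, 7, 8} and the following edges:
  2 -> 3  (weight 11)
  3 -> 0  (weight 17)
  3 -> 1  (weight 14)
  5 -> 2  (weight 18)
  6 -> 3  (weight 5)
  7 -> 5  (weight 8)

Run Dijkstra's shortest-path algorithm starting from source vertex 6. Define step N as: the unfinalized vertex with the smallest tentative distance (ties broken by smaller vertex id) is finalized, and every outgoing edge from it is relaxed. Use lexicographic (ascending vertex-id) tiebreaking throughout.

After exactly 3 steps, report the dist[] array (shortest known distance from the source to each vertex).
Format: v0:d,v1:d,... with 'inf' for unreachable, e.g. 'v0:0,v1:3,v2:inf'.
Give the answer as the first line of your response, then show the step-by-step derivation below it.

v0:22,v1:19,v2:inf,v3:5,v4:inf,v5:inf,v6:0,v7:inf,v8:inf

step 1: dist = v0:inf,v1:inf,v2:inf,v3:5,v4:inf,v5:inf,v6:0,v7:inf,v8:inf
step 2: dist = v0:22,v1:19,v2:inf,v3:5,v4:inf,v5:inf,v6:0,v7:inf,v8:inf
step 3: dist = v0:22,v1:19,v2:inf,v3:5,v4:inf,v5:inf,v6:0,v7:inf,v8:inf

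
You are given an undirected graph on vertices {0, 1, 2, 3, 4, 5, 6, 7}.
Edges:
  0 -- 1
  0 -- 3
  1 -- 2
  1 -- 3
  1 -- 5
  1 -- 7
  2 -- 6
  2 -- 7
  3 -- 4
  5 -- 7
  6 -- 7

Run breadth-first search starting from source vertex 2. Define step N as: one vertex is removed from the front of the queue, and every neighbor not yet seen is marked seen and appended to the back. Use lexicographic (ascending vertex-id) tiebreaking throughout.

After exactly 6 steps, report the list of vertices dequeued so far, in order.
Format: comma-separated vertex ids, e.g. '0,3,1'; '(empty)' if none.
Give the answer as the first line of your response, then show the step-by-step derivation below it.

2,1,6,7,0,3

step 1: dequeue 2; queue=[1,6,7]; order=2
step 2: dequeue 1; queue=[6,7,0,3,5]; order=2,1
step 3: dequeue 6; queue=[7,0,3,5]; order=2,1,6
step 4: dequeue 7; queue=[0,3,5]; order=2,1,6,7
step 5: dequeue 0; queue=[3,5]; order=2,1,6,7,0
step 6: dequeue 3; queue=[5,4]; order=2,1,6,7,0,3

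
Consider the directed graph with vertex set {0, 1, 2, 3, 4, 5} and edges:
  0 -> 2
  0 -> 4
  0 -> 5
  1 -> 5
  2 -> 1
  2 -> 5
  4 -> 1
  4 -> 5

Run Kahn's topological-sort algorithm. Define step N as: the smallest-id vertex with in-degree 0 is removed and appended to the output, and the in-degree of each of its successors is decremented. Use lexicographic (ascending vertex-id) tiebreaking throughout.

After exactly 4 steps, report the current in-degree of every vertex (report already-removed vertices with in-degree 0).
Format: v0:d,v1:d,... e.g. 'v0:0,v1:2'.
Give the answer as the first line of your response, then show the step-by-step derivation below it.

v0:0,v1:0,v2:0,v3:0,v4:0,v5:1

step 1: output 0; order=[0]; indeg=(0,2,0,0,0,3)
step 2: output 2; order=[0,2]; indeg=(0,1,0,0,0,2)
step 3: output 3; order=[0,2,3]; indeg=(0,1,0,0,0,2)
step 4: output 4; order=[0,2,3,4]; indeg=(0,0,0,0,0,1)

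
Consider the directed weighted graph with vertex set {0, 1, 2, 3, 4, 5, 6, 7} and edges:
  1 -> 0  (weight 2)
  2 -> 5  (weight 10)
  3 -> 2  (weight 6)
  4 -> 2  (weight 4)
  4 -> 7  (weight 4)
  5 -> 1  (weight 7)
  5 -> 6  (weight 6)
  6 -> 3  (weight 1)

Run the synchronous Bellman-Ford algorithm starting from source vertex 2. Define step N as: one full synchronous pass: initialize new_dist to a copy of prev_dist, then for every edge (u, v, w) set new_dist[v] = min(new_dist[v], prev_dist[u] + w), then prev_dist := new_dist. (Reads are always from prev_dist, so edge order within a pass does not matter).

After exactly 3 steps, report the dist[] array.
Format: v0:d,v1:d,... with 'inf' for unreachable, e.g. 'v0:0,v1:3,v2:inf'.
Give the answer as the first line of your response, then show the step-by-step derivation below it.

v0:19,v1:17,v2:0,v3:17,v4:inf,v5:10,v6:16,v7:inf

step 1: dist = v0:inf,v1:inf,v2:0,v3:inf,v4:inf,v5:10,v6:inf,v7:inf
step 2: dist = v0:inf,v1:17,v2:0,v3:inf,v4:inf,v5:10,v6:16,v7:inf
step 3: dist = v0:19,v1:17,v2:0,v3:17,v4:inf,v5:10,v6:16,v7:inf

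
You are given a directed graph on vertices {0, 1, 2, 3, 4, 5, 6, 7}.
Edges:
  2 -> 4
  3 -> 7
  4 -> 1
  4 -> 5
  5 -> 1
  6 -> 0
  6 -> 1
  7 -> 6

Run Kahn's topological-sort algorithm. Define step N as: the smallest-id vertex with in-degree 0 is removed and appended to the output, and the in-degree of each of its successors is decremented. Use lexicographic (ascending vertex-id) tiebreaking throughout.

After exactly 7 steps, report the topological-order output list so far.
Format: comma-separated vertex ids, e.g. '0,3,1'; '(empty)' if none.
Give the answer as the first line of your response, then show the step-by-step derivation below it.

2,3,4,5,7,6,0

step 1: output 2; order=[2]; indeg=(1,3,0,0,0,1,1,1)
step 2: output 3; order=[2,3]; indeg=(1,3,0,0,0,1,1,0)
step 3: output 4; order=[2,3,4]; indeg=(1,2,0,0,0,0,1,0)
step 4: output 5; order=[2,3,4,5]; indeg=(1,1,0,0,0,0,1,0)
step 5: output 7; order=[2,3,4,5,7]; indeg=(1,1,0,0,0,0,0,0)
step 6: output 6; order=[2,3,4,5,7,6]; indeg=(0,0,0,0,0,0,0,0)
step 7: output 0; order=[2,3,4,5,7,6,0]; indeg=(0,0,0,0,0,0,0,0)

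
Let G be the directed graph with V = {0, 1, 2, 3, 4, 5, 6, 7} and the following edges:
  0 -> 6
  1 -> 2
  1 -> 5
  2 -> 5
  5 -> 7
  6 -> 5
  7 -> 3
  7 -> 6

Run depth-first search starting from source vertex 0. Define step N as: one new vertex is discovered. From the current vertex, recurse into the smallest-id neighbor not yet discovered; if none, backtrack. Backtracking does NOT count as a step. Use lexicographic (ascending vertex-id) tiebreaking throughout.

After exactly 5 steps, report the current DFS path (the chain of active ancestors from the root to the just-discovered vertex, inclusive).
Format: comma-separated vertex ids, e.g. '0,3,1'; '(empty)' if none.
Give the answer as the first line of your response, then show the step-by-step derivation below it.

0,6,5,7,3

step 1: discover 0; path=0; order=0
step 2: discover 6; path=0>6; order=0,6
step 3: discover 5; path=0>6>5; order=0,6,5
step 4: discover 7; path=0>6>5>7; order=0,6,5,7
step 5: discover 3; path=0>6>5>7>3; order=0,6,5,7,3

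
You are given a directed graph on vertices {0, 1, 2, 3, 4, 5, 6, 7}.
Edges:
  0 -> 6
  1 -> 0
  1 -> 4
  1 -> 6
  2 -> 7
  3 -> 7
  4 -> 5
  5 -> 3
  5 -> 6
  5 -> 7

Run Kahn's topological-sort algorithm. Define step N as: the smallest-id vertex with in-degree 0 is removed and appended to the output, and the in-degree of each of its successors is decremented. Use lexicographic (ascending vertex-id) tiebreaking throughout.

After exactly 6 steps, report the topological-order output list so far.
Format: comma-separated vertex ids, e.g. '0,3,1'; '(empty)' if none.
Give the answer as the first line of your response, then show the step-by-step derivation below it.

1,0,2,4,5,3

step 1: output 1; order=[1]; indeg=(0,0,0,1,0,1,2,3)
step 2: output 0; order=[1,0]; indeg=(0,0,0,1,0,1,1,3)
step 3: output 2; order=[1,0,2]; indeg=(0,0,0,1,0,1,1,2)
step 4: output 4; order=[1,0,2,4]; indeg=(0,0,0,1,0,0,1,2)
step 5: output 5; order=[1,0,2,4,5]; indeg=(0,0,0,0,0,0,0,1)
step 6: output 3; order=[1,0,2,4,5,3]; indeg=(0,0,0,0,0,0,0,0)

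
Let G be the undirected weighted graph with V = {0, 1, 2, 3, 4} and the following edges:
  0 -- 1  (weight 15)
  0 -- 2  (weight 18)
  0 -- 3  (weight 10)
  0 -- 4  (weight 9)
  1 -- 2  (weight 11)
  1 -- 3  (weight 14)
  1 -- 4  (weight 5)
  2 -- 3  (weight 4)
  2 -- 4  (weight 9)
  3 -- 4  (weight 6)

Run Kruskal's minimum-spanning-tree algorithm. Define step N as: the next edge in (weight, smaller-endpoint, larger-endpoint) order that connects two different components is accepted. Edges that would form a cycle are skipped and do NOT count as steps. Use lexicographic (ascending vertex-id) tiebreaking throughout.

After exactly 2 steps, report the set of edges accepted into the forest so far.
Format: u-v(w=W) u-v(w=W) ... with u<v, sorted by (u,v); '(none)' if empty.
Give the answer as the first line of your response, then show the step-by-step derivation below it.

1-4(w=5) 2-3(w=4)

step 1: add edge 2-3 (w=4); MST = {2-3(w=4)}
step 2: add edge 1-4 (w=5); MST = {1-4(w=5) 2-3(w=4)}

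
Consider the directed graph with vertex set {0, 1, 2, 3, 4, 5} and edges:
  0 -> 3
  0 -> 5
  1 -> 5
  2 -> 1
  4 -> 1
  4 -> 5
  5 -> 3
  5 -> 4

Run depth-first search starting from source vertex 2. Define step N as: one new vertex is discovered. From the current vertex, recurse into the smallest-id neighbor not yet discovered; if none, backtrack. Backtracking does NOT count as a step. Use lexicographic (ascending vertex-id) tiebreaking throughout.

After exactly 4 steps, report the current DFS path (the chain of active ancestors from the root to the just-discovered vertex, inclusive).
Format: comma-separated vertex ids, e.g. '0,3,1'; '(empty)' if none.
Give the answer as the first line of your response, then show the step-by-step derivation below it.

2,1,5,3

step 1: discover 2; path=2; order=2
step 2: discover 1; path=2>1; order=2,1
step 3: discover 5; path=2>1>5; order=2,1,5
step 4: discover 3; path=2>1>5>3; order=2,1,5,3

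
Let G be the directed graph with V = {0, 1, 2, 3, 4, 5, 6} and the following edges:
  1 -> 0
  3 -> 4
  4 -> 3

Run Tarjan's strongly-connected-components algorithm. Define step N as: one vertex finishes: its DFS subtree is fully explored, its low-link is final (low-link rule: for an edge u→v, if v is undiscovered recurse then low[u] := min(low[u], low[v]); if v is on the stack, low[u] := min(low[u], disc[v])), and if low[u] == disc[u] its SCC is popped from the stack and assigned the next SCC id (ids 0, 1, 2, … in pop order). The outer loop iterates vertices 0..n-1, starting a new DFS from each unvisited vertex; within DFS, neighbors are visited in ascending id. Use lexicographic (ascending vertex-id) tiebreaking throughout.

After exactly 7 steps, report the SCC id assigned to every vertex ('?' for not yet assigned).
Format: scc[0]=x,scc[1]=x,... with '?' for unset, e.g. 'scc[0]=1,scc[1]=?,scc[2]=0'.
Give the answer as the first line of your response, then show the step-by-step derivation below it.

scc[0]=0,scc[1]=1,scc[2]=2,scc[3]=3,scc[4]=3,scc[5]=4,scc[6]=5

step 1: low=(low[0]=0,low[1]=?,low[2]=?,low[3]=?,low[4]=?,low[5]=?,low[6]=?); scc=(scc[0]=0,scc[1]=?,scc[2]=?,scc[3]=?,scc[4]=?,scc[5]=?,scc[6]=?)
step 2: low=(low[0]=0,low[1]=1,low[2]=?,low[3]=?,low[4]=?,low[5]=?,low[6]=?); scc=(scc[0]=0,scc[1]=1,scc[2]=?,scc[3]=?,scc[4]=?,scc[5]=?,scc[6]=?)
step 3: low=(low[0]=0,low[1]=1,low[2]=2,low[3]=?,low[4]=?,low[5]=?,low[6]=?); scc=(scc[0]=0,scc[1]=1,scc[2]=2,scc[3]=?,scc[4]=?,scc[5]=?,scc[6]=?)
step 4: low=(low[0]=0,low[1]=1,low[2]=2,low[3]=3,low[4]=3,low[5]=?,low[6]=?); scc=(scc[0]=0,scc[1]=1,scc[2]=2,scc[3]=?,scc[4]=?,scc[5]=?,scc[6]=?)
step 5: low=(low[0]=0,low[1]=1,low[2]=2,low[3]=3,low[4]=3,low[5]=?,low[6]=?); scc=(scc[0]=0,scc[1]=1,scc[2]=2,scc[3]=3,scc[4]=3,scc[5]=?,scc[6]=?)
step 6: low=(low[0]=0,low[1]=1,low[2]=2,low[3]=3,low[4]=3,low[5]=5,low[6]=?); scc=(scc[0]=0,scc[1]=1,scc[2]=2,scc[3]=3,scc[4]=3,scc[5]=4,scc[6]=?)
step 7: low=(low[0]=0,low[1]=1,low[2]=2,low[3]=3,low[4]=3,low[5]=5,low[6]=6); scc=(scc[0]=0,scc[1]=1,scc[2]=2,scc[3]=3,scc[4]=3,scc[5]=4,scc[6]=5)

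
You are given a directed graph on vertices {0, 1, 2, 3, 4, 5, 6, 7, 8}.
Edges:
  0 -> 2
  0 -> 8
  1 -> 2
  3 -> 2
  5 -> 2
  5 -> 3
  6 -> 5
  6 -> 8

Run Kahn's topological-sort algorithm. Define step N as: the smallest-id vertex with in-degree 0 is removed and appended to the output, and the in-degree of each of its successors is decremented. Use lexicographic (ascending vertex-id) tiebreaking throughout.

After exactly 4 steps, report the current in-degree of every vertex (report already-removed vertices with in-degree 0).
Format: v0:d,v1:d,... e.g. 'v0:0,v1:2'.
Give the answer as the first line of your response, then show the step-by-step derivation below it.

v0:0,v1:0,v2:2,v3:1,v4:0,v5:0,v6:0,v7:0,v8:0

step 1: output 0; order=[0]; indeg=(0,0,3,1,0,1,0,0,1)
step 2: output 1; order=[0,1]; indeg=(0,0,2,1,0,1,0,0,1)
step 3: output 4; order=[0,1,4]; indeg=(0,0,2,1,0,1,0,0,1)
step 4: output 6; order=[0,1,4,6]; indeg=(0,0,2,1,0,0,0,0,0)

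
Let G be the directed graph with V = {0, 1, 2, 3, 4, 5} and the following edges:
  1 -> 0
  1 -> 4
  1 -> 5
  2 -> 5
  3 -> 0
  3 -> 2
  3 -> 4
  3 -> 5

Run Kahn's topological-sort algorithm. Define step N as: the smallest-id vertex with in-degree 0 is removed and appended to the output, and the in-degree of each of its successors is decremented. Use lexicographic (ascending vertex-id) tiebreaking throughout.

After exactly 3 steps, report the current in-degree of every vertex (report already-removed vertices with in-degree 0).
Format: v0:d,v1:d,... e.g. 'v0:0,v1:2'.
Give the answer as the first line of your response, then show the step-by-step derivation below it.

v0:0,v1:0,v2:0,v3:0,v4:0,v5:1

step 1: output 1; order=[1]; indeg=(1,0,1,0,1,2)
step 2: output 3; order=[1,3]; indeg=(0,0,0,0,0,1)
step 3: output 0; order=[1,3,0]; indeg=(0,0,0,0,0,1)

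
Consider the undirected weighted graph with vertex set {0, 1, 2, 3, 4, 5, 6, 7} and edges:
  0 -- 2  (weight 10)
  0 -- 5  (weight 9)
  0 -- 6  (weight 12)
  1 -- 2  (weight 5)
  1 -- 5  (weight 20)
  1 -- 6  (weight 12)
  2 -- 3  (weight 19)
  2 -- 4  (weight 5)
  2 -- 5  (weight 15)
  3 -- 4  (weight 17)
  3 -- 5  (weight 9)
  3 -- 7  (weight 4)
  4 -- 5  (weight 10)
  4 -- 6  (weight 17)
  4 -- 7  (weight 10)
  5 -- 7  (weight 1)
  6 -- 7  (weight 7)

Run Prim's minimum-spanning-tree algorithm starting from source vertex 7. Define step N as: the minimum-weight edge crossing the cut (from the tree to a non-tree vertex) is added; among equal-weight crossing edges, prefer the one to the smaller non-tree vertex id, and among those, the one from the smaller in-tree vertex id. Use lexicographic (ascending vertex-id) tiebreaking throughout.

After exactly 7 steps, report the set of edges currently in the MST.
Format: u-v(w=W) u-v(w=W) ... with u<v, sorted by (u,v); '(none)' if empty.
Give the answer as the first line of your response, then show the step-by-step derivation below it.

0-2(w=10) 0-5(w=9) 1-2(w=5) 2-4(w=5) 3-7(w=4) 5-7(w=1) 6-7(w=7)

step 1: add edge 5-7 (w=1); MST = {5-7(w=1)}
step 2: add edge 3-7 (w=4); MST = {3-7(w=4) 5-7(w=1)}
step 3: add edge 6-7 (w=7); MST = {3-7(w=4) 5-7(w=1) 6-7(w=7)}
step 4: add edge 0-5 (w=9); MST = {0-5(w=9) 3-7(w=4) 5-7(w=1) 6-7(w=7)}
step 5: add edge 0-2 (w=10); MST = {0-2(w=10) 0-5(w=9) 3-7(w=4) 5-7(w=1) 6-7(w=7)}
step 6: add edge 1-2 (w=5); MST = {0-2(w=10) 0-5(w=9) 1-2(w=5) 3-7(w=4) 5-7(w=1) 6-7(w=7)}
step 7: add edge 2-4 (w=5); MST = {0-2(w=10) 0-5(w=9) 1-2(w=5) 2-4(w=5) 3-7(w=4) 5-7(w=1) 6-7(w=7)}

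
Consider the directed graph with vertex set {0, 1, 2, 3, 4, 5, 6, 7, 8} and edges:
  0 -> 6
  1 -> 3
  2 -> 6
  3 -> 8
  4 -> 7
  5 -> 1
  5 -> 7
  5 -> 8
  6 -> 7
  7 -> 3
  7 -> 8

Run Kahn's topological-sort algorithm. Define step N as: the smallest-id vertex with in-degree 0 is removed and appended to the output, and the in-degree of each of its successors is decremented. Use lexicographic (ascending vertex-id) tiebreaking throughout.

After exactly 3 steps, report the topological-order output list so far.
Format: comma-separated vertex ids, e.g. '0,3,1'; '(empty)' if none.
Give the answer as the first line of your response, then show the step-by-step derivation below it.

0,2,4

step 1: output 0; order=[0]; indeg=(0,1,0,2,0,0,1,3,3)
step 2: output 2; order=[0,2]; indeg=(0,1,0,2,0,0,0,3,3)
step 3: output 4; order=[0,2,4]; indeg=(0,1,0,2,0,0,0,2,3)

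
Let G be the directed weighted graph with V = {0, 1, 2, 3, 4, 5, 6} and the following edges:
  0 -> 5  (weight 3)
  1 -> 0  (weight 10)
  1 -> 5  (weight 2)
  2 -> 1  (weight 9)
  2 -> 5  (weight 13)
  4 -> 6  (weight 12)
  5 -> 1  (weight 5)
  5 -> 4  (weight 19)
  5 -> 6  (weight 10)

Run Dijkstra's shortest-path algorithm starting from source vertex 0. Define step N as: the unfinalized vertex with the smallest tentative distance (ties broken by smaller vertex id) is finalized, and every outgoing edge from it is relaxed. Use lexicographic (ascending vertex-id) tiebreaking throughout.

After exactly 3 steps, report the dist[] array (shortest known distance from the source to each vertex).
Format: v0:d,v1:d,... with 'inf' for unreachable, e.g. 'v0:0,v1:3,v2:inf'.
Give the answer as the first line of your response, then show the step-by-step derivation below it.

v0:0,v1:8,v2:inf,v3:inf,v4:22,v5:3,v6:13

step 1: dist = v0:0,v1:inf,v2:inf,v3:inf,v4:inf,v5:3,v6:inf
step 2: dist = v0:0,v1:8,v2:inf,v3:inf,v4:22,v5:3,v6:13
step 3: dist = v0:0,v1:8,v2:inf,v3:inf,v4:22,v5:3,v6:13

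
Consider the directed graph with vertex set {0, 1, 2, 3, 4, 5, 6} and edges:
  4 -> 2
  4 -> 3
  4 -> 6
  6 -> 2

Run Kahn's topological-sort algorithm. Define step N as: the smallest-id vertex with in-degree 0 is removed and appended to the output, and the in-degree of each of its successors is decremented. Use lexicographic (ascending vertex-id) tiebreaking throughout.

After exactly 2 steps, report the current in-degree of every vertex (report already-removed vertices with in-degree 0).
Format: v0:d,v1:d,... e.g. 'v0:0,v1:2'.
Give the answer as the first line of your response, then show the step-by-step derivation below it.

v0:0,v1:0,v2:2,v3:1,v4:0,v5:0,v6:1

step 1: output 0; order=[0]; indeg=(0,0,2,1,0,0,1)
step 2: output 1; order=[0,1]; indeg=(0,0,2,1,0,0,1)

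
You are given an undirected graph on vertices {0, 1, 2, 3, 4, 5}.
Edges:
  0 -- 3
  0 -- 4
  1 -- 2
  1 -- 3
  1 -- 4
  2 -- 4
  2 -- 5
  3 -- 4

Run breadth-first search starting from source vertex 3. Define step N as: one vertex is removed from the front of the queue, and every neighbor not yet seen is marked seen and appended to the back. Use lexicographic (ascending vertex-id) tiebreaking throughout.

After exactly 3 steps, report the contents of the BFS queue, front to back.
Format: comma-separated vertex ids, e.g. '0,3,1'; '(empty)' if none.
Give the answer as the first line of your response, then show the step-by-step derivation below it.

4,2

step 1: dequeue 3; queue=[0,1,4]; order=3
step 2: dequeue 0; queue=[1,4]; order=3,0
step 3: dequeue 1; queue=[4,2]; order=3,0,1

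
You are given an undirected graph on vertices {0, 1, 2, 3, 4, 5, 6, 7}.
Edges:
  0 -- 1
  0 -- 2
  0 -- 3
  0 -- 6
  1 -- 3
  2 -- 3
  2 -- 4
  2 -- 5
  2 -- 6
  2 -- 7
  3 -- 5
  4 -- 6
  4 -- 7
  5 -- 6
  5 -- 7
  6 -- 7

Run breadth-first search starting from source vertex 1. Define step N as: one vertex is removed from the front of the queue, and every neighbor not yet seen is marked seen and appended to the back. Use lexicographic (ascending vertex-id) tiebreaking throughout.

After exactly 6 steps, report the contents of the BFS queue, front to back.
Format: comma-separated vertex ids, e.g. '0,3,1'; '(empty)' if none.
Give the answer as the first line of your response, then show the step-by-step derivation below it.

4,7

step 1: dequeue 1; queue=[0,3]; order=1
step 2: dequeue 0; queue=[3,2,6]; order=1,0
step 3: dequeue 3; queue=[2,6,5]; order=1,0,3
step 4: dequeue 2; queue=[6,5,4,7]; order=1,0,3,2
step 5: dequeue 6; queue=[5,4,7]; order=1,0,3,2,6
step 6: dequeue 5; queue=[4,7]; order=1,0,3,2,6,5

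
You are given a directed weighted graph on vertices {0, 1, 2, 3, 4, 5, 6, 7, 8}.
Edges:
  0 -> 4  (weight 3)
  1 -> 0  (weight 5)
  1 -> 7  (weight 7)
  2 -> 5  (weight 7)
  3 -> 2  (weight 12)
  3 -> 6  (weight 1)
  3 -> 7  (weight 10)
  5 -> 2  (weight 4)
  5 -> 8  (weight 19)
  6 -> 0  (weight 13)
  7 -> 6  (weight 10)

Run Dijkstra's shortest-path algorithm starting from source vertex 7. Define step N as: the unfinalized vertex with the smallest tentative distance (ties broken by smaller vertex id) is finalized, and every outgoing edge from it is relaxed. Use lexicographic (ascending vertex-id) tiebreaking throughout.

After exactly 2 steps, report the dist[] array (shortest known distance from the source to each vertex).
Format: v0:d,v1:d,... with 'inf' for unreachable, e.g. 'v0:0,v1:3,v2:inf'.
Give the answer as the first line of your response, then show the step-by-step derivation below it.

v0:23,v1:inf,v2:inf,v3:inf,v4:inf,v5:inf,v6:10,v7:0,v8:inf

step 1: dist = v0:inf,v1:inf,v2:inf,v3:inf,v4:inf,v5:inf,v6:10,v7:0,v8:inf
step 2: dist = v0:23,v1:inf,v2:inf,v3:inf,v4:inf,v5:inf,v6:10,v7:0,v8:inf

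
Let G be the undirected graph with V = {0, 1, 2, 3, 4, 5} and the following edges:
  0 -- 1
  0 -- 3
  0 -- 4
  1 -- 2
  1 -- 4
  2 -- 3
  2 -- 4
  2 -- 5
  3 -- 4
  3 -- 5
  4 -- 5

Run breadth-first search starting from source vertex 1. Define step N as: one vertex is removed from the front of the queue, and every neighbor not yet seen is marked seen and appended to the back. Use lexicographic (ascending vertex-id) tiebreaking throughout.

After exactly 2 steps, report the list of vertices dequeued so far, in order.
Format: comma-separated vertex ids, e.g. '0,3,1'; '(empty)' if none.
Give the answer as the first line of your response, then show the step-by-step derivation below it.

1,0

step 1: dequeue 1; queue=[0,2,4]; order=1
step 2: dequeue 0; queue=[2,4,3]; order=1,0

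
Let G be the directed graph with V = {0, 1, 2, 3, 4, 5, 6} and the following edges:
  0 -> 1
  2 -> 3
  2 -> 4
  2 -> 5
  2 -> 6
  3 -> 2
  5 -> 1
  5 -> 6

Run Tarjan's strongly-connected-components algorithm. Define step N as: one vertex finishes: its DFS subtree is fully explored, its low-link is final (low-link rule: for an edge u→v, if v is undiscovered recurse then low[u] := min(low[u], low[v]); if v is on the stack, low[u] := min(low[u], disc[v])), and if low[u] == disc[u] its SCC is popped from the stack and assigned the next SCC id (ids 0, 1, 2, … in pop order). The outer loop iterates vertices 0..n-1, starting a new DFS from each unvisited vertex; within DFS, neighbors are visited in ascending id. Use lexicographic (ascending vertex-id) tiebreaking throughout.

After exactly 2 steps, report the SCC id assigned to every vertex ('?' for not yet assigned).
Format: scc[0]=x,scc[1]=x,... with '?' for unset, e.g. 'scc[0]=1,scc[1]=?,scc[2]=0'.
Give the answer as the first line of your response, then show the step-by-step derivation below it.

scc[0]=1,scc[1]=0,scc[2]=?,scc[3]=?,scc[4]=?,scc[5]=?,scc[6]=?

step 1: low=(low[0]=0,low[1]=1,low[2]=?,low[3]=?,low[4]=?,low[5]=?,low[6]=?); scc=(scc[0]=?,scc[1]=0,scc[2]=?,scc[3]=?,scc[4]=?,scc[5]=?,scc[6]=?)
step 2: low=(low[0]=0,low[1]=1,low[2]=?,low[3]=?,low[4]=?,low[5]=?,low[6]=?); scc=(scc[0]=1,scc[1]=0,scc[2]=?,scc[3]=?,scc[4]=?,scc[5]=?,scc[6]=?)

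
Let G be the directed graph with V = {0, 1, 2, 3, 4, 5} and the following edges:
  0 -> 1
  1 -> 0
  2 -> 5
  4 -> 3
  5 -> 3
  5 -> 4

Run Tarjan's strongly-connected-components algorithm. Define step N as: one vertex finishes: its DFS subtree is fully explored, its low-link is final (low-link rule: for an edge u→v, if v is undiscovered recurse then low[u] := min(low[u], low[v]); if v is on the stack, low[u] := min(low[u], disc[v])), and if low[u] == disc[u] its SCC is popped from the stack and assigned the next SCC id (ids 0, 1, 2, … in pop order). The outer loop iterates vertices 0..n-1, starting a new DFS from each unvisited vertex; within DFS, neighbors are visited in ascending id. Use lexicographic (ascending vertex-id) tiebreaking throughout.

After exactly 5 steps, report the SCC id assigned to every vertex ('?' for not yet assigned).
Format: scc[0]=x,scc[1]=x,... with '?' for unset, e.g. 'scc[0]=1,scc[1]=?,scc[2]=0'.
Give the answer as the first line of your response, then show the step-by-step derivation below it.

scc[0]=0,scc[1]=0,scc[2]=?,scc[3]=1,scc[4]=2,scc[5]=3

step 1: low=(low[0]=0,low[1]=0,low[2]=?,low[3]=?,low[4]=?,low[5]=?); scc=(scc[0]=?,scc[1]=?,scc[2]=?,scc[3]=?,scc[4]=?,scc[5]=?)
step 2: low=(low[0]=0,low[1]=0,low[2]=?,low[3]=?,low[4]=?,low[5]=?); scc=(scc[0]=0,scc[1]=0,scc[2]=?,scc[3]=?,scc[4]=?,scc[5]=?)
step 3: low=(low[0]=0,low[1]=0,low[2]=2,low[3]=4,low[4]=?,low[5]=3); scc=(scc[0]=0,scc[1]=0,scc[2]=?,scc[3]=1,scc[4]=?,scc[5]=?)
step 4: low=(low[0]=0,low[1]=0,low[2]=2,low[3]=4,low[4]=5,low[5]=3); scc=(scc[0]=0,scc[1]=0,scc[2]=?,scc[3]=1,scc[4]=2,scc[5]=?)
step 5: low=(low[0]=0,low[1]=0,low[2]=2,low[3]=4,low[4]=5,low[5]=3); scc=(scc[0]=0,scc[1]=0,scc[2]=?,scc[3]=1,scc[4]=2,scc[5]=3)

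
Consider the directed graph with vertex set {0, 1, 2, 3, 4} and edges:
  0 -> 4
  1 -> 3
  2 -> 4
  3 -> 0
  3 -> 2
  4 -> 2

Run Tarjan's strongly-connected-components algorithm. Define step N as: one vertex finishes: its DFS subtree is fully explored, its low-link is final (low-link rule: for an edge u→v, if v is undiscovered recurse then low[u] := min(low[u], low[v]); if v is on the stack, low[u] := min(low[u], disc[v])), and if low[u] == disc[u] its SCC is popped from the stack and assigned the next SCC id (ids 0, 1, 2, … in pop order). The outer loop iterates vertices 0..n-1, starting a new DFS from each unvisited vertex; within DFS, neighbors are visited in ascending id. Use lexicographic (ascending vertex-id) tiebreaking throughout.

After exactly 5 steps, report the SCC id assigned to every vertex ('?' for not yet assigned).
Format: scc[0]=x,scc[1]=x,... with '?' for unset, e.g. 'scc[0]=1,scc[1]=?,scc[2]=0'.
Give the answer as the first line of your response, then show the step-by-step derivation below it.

scc[0]=1,scc[1]=3,scc[2]=0,scc[3]=2,scc[4]=0

step 1: low=(low[0]=0,low[1]=?,low[2]=1,low[3]=?,low[4]=1); scc=(scc[0]=?,scc[1]=?,scc[2]=?,scc[3]=?,scc[4]=?)
step 2: low=(low[0]=0,low[1]=?,low[2]=1,low[3]=?,low[4]=1); scc=(scc[0]=?,scc[1]=?,scc[2]=0,scc[3]=?,scc[4]=0)
step 3: low=(low[0]=0,low[1]=?,low[2]=1,low[3]=?,low[4]=1); scc=(scc[0]=1,scc[1]=?,scc[2]=0,scc[3]=?,scc[4]=0)
step 4: low=(low[0]=0,low[1]=3,low[2]=1,low[3]=4,low[4]=1); scc=(scc[0]=1,scc[1]=?,scc[2]=0,scc[3]=2,scc[4]=0)
step 5: low=(low[0]=0,low[1]=3,low[2]=1,low[3]=4,low[4]=1); scc=(scc[0]=1,scc[1]=3,scc[2]=0,scc[3]=2,scc[4]=0)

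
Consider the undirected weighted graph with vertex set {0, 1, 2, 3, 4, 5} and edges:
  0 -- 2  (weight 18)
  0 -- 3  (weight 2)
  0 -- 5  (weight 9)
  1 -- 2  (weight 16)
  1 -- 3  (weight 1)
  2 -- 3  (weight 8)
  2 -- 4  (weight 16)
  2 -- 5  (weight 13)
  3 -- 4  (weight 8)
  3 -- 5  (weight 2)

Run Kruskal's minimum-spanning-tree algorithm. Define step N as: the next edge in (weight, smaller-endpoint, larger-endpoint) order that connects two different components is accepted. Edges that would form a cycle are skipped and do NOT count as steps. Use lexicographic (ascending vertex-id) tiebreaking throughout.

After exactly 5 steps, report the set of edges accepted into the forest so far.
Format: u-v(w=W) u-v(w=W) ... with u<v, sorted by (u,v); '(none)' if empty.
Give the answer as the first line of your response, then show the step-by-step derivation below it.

0-3(w=2) 1-3(w=1) 2-3(w=8) 3-4(w=8) 3-5(w=2)

step 1: add edge 1-3 (w=1); MST = {1-3(w=1)}
step 2: add edge 0-3 (w=2); MST = {0-3(w=2) 1-3(w=1)}
step 3: add edge 3-5 (w=2); MST = {0-3(w=2) 1-3(w=1) 3-5(w=2)}
step 4: add edge 2-3 (w=8); MST = {0-3(w=2) 1-3(w=1) 2-3(w=8) 3-5(w=2)}
step 5: add edge 3-4 (w=8); MST = {0-3(w=2) 1-3(w=1) 2-3(w=8) 3-4(w=8) 3-5(w=2)}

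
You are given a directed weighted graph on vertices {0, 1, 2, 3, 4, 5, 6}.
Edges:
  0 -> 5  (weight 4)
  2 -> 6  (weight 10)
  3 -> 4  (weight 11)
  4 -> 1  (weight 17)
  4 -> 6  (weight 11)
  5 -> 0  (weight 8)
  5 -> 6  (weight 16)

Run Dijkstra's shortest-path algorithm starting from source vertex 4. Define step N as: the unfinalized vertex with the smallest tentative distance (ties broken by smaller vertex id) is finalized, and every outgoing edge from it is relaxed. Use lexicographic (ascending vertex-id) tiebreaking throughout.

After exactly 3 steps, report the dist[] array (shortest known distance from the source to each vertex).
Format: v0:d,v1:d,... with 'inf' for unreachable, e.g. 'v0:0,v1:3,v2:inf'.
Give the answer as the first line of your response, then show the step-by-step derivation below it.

v0:inf,v1:17,v2:inf,v3:inf,v4:0,v5:inf,v6:11

step 1: dist = v0:inf,v1:17,v2:inf,v3:inf,v4:0,v5:inf,v6:11
step 2: dist = v0:inf,v1:17,v2:inf,v3:inf,v4:0,v5:inf,v6:11
step 3: dist = v0:inf,v1:17,v2:inf,v3:inf,v4:0,v5:inf,v6:11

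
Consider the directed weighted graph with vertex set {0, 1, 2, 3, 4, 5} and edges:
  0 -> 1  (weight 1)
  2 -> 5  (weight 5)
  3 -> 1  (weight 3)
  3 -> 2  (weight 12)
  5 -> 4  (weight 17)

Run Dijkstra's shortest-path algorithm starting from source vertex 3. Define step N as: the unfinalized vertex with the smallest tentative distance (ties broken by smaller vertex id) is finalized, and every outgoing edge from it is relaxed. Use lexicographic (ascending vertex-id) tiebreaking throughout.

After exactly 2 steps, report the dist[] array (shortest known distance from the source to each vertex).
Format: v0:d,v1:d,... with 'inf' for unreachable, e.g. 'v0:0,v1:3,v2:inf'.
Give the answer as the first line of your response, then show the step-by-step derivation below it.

v0:inf,v1:3,v2:12,v3:0,v4:inf,v5:inf

step 1: dist = v0:inf,v1:3,v2:12,v3:0,v4:inf,v5:inf
step 2: dist = v0:inf,v1:3,v2:12,v3:0,v4:inf,v5:inf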